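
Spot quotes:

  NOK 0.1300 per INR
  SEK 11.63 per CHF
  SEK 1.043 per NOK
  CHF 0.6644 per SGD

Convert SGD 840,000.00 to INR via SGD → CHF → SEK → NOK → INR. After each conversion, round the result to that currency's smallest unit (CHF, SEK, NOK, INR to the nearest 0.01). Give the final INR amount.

INR 47,869,728.46

SGD 840,000.00 × 0.6644 = CHF 558,096.00
CHF 558,096.00 × 11.63 = SEK 6,490,656.48
SEK 6,490,656.48 ÷ 1.043 = NOK 6,223,064.70
NOK 6,223,064.70 ÷ 0.1300 = INR 47,869,728.46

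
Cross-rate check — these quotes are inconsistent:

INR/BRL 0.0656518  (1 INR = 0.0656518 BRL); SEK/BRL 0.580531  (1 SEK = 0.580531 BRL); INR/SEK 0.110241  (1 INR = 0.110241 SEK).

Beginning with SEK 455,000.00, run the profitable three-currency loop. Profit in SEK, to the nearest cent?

Profit: SEK 11,755.53

Profitable loop is SEK → INR → BRL → SEK:
SEK 455,000.00 ÷ 0.110241 = INR 4,127,321.05
INR 4,127,321.05 × 0.0656518 = BRL 270,966.06
BRL 270,966.06 ÷ 0.580531 = SEK 466,755.53
Profit = SEK 466,755.53 − SEK 455,000.00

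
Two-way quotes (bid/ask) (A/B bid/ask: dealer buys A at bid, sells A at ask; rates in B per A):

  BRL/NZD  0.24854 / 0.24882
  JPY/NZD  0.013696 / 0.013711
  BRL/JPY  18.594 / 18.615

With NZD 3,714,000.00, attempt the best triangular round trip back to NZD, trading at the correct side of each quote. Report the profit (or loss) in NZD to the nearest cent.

Best loop NZD → BRL → JPY → NZD:
NZD 3,714,000.00 ÷ 0.24882 (buy BRL at ask) = BRL 14,926,452.86
BRL 14,926,452.86 × 18.594 (sell BRL at bid) = JPY 277,542,464
JPY 277,542,464 × 0.013696 (sell JPY at bid) = NZD 3,801,221.59

Net profit: NZD 87,221.59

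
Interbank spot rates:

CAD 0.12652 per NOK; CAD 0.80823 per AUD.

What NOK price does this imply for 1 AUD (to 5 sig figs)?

AUD/NOK = 6.3882

1 AUD × 0.80823 = 0.80823 CAD
0.80823 CAD ÷ 0.12652 = 6.38816 NOK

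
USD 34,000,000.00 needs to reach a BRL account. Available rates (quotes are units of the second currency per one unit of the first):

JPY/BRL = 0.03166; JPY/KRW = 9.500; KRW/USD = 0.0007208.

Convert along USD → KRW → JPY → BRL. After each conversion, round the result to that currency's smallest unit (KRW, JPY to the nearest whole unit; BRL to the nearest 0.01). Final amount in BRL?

BRL 157,199,602.78

USD 34,000,000.00 ÷ 0.0007208 = KRW 47,169,811,321
KRW 47,169,811,321 ÷ 9.500 = JPY 4,965,243,297
JPY 4,965,243,297 × 0.03166 = BRL 157,199,602.78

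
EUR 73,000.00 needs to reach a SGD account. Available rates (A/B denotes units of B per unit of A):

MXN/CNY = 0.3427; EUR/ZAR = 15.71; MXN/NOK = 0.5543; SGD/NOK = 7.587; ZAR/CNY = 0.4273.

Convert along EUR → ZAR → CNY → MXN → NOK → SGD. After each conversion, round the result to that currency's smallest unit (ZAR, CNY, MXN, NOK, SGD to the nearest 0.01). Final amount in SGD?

SGD 104,470.25

EUR 73,000.00 × 15.71 = ZAR 1,146,830.00
ZAR 1,146,830.00 × 0.4273 = CNY 490,040.46
CNY 490,040.46 ÷ 0.3427 = MXN 1,429,940.06
MXN 1,429,940.06 × 0.5543 = NOK 792,615.78
NOK 792,615.78 ÷ 7.587 = SGD 104,470.25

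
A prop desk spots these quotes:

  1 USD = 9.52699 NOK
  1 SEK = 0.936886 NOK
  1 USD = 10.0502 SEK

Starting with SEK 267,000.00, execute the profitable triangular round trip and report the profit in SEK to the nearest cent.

Profit: SEK 3,150.34

Profitable loop is SEK → USD → NOK → SEK:
SEK 267,000.00 ÷ 10.0502 = USD 26,566.64
USD 26,566.64 × 9.52699 = NOK 253,100.07
NOK 253,100.07 ÷ 0.936886 = SEK 270,150.34
Profit = SEK 270,150.34 − SEK 267,000.00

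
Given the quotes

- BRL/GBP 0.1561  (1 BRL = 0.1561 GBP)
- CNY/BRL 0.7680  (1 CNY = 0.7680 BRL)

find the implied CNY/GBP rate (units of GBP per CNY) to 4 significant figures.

CNY/GBP = 0.1199

1 CNY × 0.7680 = 0.768 BRL
0.768 BRL × 0.1561 = 0.119885 GBP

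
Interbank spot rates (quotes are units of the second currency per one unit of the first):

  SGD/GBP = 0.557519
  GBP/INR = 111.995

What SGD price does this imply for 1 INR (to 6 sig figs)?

1 INR ÷ 111.995 = 0.00892897 GBP
0.00892897 GBP ÷ 0.557519 = 0.0160155 SGD

INR/SGD = 0.0160155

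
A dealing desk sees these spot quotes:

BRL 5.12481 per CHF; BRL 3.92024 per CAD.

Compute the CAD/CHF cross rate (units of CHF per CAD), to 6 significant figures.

1 CAD × 3.92024 = 3.92024 BRL
3.92024 BRL ÷ 5.12481 = 0.764953 CHF

CAD/CHF = 0.764953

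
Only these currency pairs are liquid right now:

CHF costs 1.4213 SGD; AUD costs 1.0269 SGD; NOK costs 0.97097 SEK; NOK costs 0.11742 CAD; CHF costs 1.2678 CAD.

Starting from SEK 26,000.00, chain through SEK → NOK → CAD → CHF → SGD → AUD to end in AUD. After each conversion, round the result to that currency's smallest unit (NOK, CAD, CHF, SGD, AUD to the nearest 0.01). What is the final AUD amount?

SEK 26,000.00 ÷ 0.97097 = NOK 26,777.35
NOK 26,777.35 × 0.11742 = CAD 3,144.20
CAD 3,144.20 ÷ 1.2678 = CHF 2,480.04
CHF 2,480.04 × 1.4213 = SGD 3,524.88
SGD 3,524.88 ÷ 1.0269 = AUD 3,432.54

AUD 3,432.54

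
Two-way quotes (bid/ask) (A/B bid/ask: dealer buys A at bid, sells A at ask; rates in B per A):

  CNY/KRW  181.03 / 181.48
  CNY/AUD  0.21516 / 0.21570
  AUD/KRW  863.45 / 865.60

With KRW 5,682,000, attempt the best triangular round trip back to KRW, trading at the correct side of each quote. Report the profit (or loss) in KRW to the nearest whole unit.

Net profit: KRW 134,627

Best loop KRW → CNY → AUD → KRW:
KRW 5,682,000 ÷ 181.48 (buy CNY at ask) = CNY 31,309.24
CNY 31,309.24 × 0.21516 (sell CNY at bid) = AUD 6,736.50
AUD 6,736.50 × 863.45 (sell AUD at bid) = KRW 5,816,627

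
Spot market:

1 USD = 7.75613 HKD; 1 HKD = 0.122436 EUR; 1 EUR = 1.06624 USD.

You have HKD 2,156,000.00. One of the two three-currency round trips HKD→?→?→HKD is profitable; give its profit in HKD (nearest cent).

Profitable loop is HKD → EUR → USD → HKD:
HKD 2,156,000.00 × 0.122436 = EUR 263,972.02
EUR 263,972.02 × 1.06624 = USD 281,457.52
USD 281,457.52 × 7.75613 = HKD 2,183,021.13
Profit = HKD 2,183,021.13 − HKD 2,156,000.00

Profit: HKD 27,021.13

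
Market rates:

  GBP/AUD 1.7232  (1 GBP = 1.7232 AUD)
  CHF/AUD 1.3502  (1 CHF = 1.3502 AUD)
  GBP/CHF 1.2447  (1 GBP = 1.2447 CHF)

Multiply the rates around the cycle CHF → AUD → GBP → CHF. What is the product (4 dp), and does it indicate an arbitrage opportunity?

0.9753 (arbitrage exists)

Around CHF → AUD → GBP → CHF: 1 × 1.3502 ÷ 1.7232 × 1.2447 = 0.975275
Product < 1; profitable direction is CHF → GBP → AUD → CHF.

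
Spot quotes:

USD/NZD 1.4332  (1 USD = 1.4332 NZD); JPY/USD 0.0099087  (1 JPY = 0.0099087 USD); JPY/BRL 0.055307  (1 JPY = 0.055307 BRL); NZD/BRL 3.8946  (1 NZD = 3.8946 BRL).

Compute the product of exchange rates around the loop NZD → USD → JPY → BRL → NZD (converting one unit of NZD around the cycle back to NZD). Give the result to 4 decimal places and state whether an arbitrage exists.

1.0000 (no arbitrage)

Around NZD → USD → JPY → BRL → NZD: 1 ÷ 1.4332 ÷ 0.0099087 × 0.055307 ÷ 3.8946 = 0.999986
Product ≈ 1 (deviation 0.001%, within rounding noise).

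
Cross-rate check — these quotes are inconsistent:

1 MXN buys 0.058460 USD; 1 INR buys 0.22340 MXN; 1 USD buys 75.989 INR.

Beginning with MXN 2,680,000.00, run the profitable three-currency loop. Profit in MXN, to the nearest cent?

Profit: MXN 20,486.96

Profitable loop is MXN → INR → USD → MXN:
MXN 2,680,000.00 ÷ 0.22340 = INR 11,996,418.98
INR 11,996,418.98 ÷ 75.989 = USD 157,870.47
USD 157,870.47 ÷ 0.058460 = MXN 2,700,486.96
Profit = MXN 2,700,486.96 − MXN 2,680,000.00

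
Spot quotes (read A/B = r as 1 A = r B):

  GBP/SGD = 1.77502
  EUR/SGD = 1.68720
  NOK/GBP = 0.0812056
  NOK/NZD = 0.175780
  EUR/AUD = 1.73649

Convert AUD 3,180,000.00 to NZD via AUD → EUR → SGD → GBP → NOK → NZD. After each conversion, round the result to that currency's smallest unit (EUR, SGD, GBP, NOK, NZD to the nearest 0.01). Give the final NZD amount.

NZD 3,767,919.62

AUD 3,180,000.00 ÷ 1.73649 = EUR 1,831,280.34
EUR 1,831,280.34 × 1.68720 = SGD 3,089,736.19
SGD 3,089,736.19 ÷ 1.77502 = GBP 1,740,676.83
GBP 1,740,676.83 ÷ 0.0812056 = NOK 21,435,428.47
NOK 21,435,428.47 × 0.175780 = NZD 3,767,919.62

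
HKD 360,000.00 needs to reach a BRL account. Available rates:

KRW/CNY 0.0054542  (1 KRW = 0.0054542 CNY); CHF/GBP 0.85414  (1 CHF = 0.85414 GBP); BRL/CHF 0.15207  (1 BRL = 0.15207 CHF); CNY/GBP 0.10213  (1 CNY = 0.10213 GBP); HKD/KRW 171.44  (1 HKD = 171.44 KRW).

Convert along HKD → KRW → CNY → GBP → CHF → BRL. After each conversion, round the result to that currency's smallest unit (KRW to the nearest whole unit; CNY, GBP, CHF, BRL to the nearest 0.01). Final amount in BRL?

HKD 360,000.00 × 171.44 = KRW 61,718,400
KRW 61,718,400 × 0.0054542 = CNY 336,624.50
CNY 336,624.50 × 0.10213 = GBP 34,379.46
GBP 34,379.46 ÷ 0.85414 = CHF 40,250.38
CHF 40,250.38 ÷ 0.15207 = BRL 264,683.24

BRL 264,683.24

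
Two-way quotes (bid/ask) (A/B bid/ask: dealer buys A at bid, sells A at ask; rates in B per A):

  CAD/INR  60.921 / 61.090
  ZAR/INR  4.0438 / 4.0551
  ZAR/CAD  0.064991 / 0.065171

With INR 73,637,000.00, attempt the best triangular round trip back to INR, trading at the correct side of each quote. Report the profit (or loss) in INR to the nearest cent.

Best loop INR → CAD → ZAR → INR:
INR 73,637,000.00 ÷ 61.090 (buy CAD at ask) = CAD 1,205,385.50
CAD 1,205,385.50 ÷ 0.065171 (buy ZAR at ask) = ZAR 18,495,734.25
ZAR 18,495,734.25 × 4.0438 (sell ZAR at bid) = INR 74,793,050.16

Net profit: INR 1,156,050.16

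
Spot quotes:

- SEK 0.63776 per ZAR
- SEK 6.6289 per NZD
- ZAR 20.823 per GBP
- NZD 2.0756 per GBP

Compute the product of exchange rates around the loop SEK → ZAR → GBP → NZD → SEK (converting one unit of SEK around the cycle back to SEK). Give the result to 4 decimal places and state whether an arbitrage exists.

Around SEK → ZAR → GBP → NZD → SEK: 1 ÷ 0.63776 ÷ 20.823 × 2.0756 × 6.6289 = 1.036059
Product > 1; profitable direction is SEK → ZAR → GBP → NZD → SEK.

1.0361 (arbitrage exists)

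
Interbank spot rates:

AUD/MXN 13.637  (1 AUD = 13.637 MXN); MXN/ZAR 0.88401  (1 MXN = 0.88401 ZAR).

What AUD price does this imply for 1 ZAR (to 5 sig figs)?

ZAR/AUD = 0.082951

1 ZAR ÷ 0.88401 = 1.13121 MXN
1.13121 MXN ÷ 13.637 = 0.0829514 AUD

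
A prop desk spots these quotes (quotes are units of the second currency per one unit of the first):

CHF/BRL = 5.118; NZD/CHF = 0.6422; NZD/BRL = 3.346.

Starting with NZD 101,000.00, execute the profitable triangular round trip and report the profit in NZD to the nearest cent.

Profit: NZD 1,819.79

Profitable loop is NZD → BRL → CHF → NZD:
NZD 101,000.00 × 3.346 = BRL 337,946.00
BRL 337,946.00 ÷ 5.118 = CHF 66,030.87
CHF 66,030.87 ÷ 0.6422 = NZD 102,819.79
Profit = NZD 102,819.79 − NZD 101,000.00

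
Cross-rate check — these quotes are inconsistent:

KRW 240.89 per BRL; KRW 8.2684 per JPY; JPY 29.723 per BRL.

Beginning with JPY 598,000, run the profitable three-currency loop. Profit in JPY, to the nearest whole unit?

Profitable loop is JPY → KRW → BRL → JPY:
JPY 598,000 × 8.2684 = KRW 4,944,503
KRW 4,944,503 ÷ 240.89 = BRL 20,525.98
BRL 20,525.98 × 29.723 = JPY 610,094
Profit = JPY 610,094 − JPY 598,000

Profit: JPY 12,094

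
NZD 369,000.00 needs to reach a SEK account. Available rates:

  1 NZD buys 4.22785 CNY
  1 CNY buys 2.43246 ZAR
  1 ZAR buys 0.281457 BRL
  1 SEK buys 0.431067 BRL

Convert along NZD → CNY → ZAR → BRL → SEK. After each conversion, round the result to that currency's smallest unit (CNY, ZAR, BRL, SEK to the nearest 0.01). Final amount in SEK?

SEK 2,477,758.19

NZD 369,000.00 × 4.22785 = CNY 1,560,076.65
CNY 1,560,076.65 × 2.43246 = ZAR 3,794,824.05
ZAR 3,794,824.05 × 0.281457 = BRL 1,068,079.79
BRL 1,068,079.79 ÷ 0.431067 = SEK 2,477,758.19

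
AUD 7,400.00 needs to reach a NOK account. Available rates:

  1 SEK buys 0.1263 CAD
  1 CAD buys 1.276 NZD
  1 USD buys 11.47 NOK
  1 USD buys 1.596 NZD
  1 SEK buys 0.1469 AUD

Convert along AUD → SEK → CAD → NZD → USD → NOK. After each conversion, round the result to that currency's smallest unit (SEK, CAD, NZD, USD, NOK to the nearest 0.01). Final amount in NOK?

AUD 7,400.00 ÷ 0.1469 = SEK 50,374.40
SEK 50,374.40 × 0.1263 = CAD 6,362.29
CAD 6,362.29 × 1.276 = NZD 8,118.28
NZD 8,118.28 ÷ 1.596 = USD 5,086.64
USD 5,086.64 × 11.47 = NOK 58,343.76

NOK 58,343.76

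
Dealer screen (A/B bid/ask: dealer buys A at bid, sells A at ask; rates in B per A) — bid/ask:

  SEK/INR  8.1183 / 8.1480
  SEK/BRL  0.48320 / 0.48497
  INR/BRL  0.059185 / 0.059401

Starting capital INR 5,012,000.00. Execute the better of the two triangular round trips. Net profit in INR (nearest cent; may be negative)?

Net result: INR -8,277.56 (no profitable arbitrage after spreads)

Best loop INR → SEK → BRL → INR:
INR 5,012,000.00 ÷ 8.1480 (buy SEK at ask) = SEK 615,120.27
SEK 615,120.27 × 0.48320 (sell SEK at bid) = BRL 297,226.12
BRL 297,226.12 ÷ 0.059401 (buy INR at ask) = INR 5,003,722.44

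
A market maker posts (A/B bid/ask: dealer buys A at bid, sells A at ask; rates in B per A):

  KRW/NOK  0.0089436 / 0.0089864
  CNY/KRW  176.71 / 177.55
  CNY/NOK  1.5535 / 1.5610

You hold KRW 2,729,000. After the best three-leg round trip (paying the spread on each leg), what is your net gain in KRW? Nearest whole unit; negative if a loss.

Net profit: KRW 33,957

Best loop KRW → NOK → CNY → KRW:
KRW 2,729,000 × 0.0089436 (sell KRW at bid) = NOK 24,407.08
NOK 24,407.08 ÷ 1.5610 (buy CNY at ask) = CNY 15,635.54
CNY 15,635.54 × 176.71 (sell CNY at bid) = KRW 2,762,957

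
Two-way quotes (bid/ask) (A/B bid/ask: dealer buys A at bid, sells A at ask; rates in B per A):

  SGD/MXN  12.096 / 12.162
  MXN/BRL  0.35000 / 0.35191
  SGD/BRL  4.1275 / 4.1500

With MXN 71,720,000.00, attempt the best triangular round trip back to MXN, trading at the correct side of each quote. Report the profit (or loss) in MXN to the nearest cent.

Net profit: MXN 1,444,769.16

Best loop MXN → BRL → SGD → MXN:
MXN 71,720,000.00 × 0.35000 (sell MXN at bid) = BRL 25,102,000.00
BRL 25,102,000.00 ÷ 4.1500 (buy SGD at ask) = SGD 6,048,674.70
SGD 6,048,674.70 × 12.096 (sell SGD at bid) = MXN 73,164,769.16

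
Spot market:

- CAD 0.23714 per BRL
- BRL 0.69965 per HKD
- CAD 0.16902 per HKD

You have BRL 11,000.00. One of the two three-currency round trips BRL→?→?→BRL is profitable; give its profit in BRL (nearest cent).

Profitable loop is BRL → HKD → CAD → BRL:
BRL 11,000.00 ÷ 0.69965 = HKD 15,722.15
HKD 15,722.15 × 0.16902 = CAD 2,657.36
CAD 2,657.36 ÷ 0.23714 = BRL 11,205.86
Profit = BRL 11,205.86 − BRL 11,000.00

Profit: BRL 205.86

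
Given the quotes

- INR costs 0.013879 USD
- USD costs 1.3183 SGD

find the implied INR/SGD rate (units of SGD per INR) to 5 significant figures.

INR/SGD = 0.018297

1 INR × 0.013879 = 0.013879 USD
0.013879 USD × 1.3183 = 0.0182967 SGD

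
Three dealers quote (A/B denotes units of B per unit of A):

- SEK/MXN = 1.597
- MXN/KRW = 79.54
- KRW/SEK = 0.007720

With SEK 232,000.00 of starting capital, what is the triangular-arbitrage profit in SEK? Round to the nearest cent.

Profit: SEK 4,581.17

Profitable loop is SEK → KRW → MXN → SEK:
SEK 232,000.00 ÷ 0.007720 = KRW 30,051,813
KRW 30,051,813 ÷ 79.54 = MXN 377,820.13
MXN 377,820.13 ÷ 1.597 = SEK 236,581.17
Profit = SEK 236,581.17 − SEK 232,000.00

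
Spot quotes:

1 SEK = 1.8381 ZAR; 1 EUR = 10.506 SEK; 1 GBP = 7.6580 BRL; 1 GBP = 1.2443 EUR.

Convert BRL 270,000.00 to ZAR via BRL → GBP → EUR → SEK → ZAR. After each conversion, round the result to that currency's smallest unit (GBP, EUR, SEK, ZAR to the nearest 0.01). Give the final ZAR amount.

BRL 270,000.00 ÷ 7.6580 = GBP 35,257.25
GBP 35,257.25 × 1.2443 = EUR 43,870.60
EUR 43,870.60 × 10.506 = SEK 460,904.52
SEK 460,904.52 × 1.8381 = ZAR 847,188.60

ZAR 847,188.60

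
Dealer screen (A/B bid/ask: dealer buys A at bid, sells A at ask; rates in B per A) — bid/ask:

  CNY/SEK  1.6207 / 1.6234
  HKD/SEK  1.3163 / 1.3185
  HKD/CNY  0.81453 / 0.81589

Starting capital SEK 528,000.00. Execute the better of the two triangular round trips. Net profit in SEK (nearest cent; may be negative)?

Best loop SEK → HKD → CNY → SEK:
SEK 528,000.00 ÷ 1.3185 (buy HKD at ask) = HKD 400,455.06
HKD 400,455.06 × 0.81453 (sell HKD at bid) = CNY 326,182.66
CNY 326,182.66 × 1.6207 (sell CNY at bid) = SEK 528,644.24

Net profit: SEK 644.24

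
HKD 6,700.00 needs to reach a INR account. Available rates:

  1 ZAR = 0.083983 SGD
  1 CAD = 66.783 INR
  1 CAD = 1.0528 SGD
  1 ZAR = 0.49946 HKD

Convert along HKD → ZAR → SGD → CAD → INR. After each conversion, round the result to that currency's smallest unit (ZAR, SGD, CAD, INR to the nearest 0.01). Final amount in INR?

HKD 6,700.00 ÷ 0.49946 = ZAR 13,414.49
ZAR 13,414.49 × 0.083983 = SGD 1,126.59
SGD 1,126.59 ÷ 1.0528 = CAD 1,070.09
CAD 1,070.09 × 66.783 = INR 71,463.82

INR 71,463.82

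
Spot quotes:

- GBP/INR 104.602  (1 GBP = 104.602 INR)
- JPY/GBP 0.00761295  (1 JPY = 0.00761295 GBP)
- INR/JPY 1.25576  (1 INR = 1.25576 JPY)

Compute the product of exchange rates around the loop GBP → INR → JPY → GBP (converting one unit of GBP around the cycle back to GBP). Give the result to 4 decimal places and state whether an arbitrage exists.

Around GBP → INR → JPY → GBP: 1 × 104.602 × 1.25576 × 0.00761295 = 0.999999
Product ≈ 1 (deviation 0.000%, within rounding noise).

1.0000 (no arbitrage)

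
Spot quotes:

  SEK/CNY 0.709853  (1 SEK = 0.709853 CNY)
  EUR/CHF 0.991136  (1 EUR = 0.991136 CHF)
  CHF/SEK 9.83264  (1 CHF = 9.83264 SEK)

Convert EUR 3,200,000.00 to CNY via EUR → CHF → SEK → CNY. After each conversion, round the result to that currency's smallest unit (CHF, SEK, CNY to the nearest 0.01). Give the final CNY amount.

EUR 3,200,000.00 × 0.991136 = CHF 3,171,635.20
CHF 3,171,635.20 × 9.83264 = SEK 31,185,547.13
SEK 31,185,547.13 × 0.709853 = CNY 22,137,154.19

CNY 22,137,154.19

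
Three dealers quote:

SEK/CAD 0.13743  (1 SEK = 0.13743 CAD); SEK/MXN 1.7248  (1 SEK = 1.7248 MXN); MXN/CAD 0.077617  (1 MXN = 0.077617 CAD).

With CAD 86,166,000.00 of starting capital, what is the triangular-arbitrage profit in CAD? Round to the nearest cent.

Profitable loop is CAD → MXN → SEK → CAD:
CAD 86,166,000.00 ÷ 0.077617 = MXN 1,110,143,396.42
MXN 1,110,143,396.42 ÷ 1.7248 = SEK 643,636,013.69
SEK 643,636,013.69 × 0.13743 = CAD 88,454,897.36
Profit = CAD 88,454,897.36 − CAD 86,166,000.00

Profit: CAD 2,288,897.36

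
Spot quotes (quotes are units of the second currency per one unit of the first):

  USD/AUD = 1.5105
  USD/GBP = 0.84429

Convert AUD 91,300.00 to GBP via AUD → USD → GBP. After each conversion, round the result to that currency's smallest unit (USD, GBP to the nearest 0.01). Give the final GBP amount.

GBP 51,031.89

AUD 91,300.00 ÷ 1.5105 = USD 60,443.56
USD 60,443.56 × 0.84429 = GBP 51,031.89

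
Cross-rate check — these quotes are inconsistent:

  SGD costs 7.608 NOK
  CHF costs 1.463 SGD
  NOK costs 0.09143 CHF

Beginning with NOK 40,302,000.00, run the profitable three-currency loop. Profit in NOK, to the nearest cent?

Profit: NOK 711,813.15

Profitable loop is NOK → CHF → SGD → NOK:
NOK 40,302,000.00 × 0.09143 = CHF 3,684,811.86
CHF 3,684,811.86 × 1.463 = SGD 5,390,879.75
SGD 5,390,879.75 × 7.608 = NOK 41,013,813.15
Profit = NOK 41,013,813.15 − NOK 40,302,000.00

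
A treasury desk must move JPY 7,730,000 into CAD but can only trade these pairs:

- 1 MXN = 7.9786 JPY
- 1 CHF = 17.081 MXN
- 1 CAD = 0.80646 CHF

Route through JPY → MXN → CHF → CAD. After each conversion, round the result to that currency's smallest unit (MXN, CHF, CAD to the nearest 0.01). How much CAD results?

CAD 70,332.60

JPY 7,730,000 ÷ 7.9786 = MXN 968,841.65
MXN 968,841.65 ÷ 17.081 = CHF 56,720.43
CHF 56,720.43 ÷ 0.80646 = CAD 70,332.60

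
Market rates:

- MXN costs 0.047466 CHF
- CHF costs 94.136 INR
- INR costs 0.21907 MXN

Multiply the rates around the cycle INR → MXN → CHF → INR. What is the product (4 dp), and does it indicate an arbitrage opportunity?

0.9789 (arbitrage exists)

Around INR → MXN → CHF → INR: 1 × 0.21907 × 0.047466 × 94.136 = 0.978862
Product < 1; profitable direction is INR → CHF → MXN → INR.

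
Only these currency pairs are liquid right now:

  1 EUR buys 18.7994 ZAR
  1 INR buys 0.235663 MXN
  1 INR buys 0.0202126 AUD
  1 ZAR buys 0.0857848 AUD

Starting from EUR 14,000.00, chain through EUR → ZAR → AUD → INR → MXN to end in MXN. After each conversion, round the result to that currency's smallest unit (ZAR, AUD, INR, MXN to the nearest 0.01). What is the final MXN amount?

MXN 263,239.84

EUR 14,000.00 × 18.7994 = ZAR 263,191.60
ZAR 263,191.60 × 0.0857848 = AUD 22,577.84
AUD 22,577.84 ÷ 0.0202126 = INR 1,117,018.10
INR 1,117,018.10 × 0.235663 = MXN 263,239.84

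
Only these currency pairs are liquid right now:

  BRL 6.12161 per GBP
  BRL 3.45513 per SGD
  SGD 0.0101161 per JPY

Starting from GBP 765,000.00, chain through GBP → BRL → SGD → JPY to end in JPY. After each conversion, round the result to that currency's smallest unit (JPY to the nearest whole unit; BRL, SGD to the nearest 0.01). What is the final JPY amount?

JPY 133,982,966

GBP 765,000.00 × 6.12161 = BRL 4,683,031.65
BRL 4,683,031.65 ÷ 3.45513 = SGD 1,355,385.08
SGD 1,355,385.08 ÷ 0.0101161 = JPY 133,982,966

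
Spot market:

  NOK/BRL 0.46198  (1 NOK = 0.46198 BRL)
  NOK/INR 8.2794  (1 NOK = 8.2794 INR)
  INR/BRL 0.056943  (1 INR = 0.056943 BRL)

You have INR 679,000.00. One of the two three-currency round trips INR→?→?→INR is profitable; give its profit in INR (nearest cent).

Profit: INR 13,924.33

Profitable loop is INR → BRL → NOK → INR:
INR 679,000.00 × 0.056943 = BRL 38,664.30
BRL 38,664.30 ÷ 0.46198 = NOK 83,692.58
NOK 83,692.58 × 8.2794 = INR 692,924.33
Profit = INR 692,924.33 − INR 679,000.00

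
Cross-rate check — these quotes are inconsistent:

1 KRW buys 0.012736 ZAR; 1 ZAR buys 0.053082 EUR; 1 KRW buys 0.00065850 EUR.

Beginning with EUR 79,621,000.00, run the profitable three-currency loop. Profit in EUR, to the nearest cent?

Profit: EUR 2,122,301.93

Profitable loop is EUR → KRW → ZAR → EUR:
EUR 79,621,000.00 ÷ 0.00065850 = KRW 120,912,680,334
KRW 120,912,680,334 × 0.012736 = ZAR 1,539,943,896.74
ZAR 1,539,943,896.74 × 0.053082 = EUR 81,743,301.93
Profit = EUR 81,743,301.93 − EUR 79,621,000.00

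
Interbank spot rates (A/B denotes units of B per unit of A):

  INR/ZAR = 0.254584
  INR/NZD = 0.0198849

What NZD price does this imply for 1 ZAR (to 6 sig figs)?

1 ZAR ÷ 0.254584 = 3.92798 INR
3.92798 INR × 0.0198849 = 0.0781074 NZD

ZAR/NZD = 0.0781074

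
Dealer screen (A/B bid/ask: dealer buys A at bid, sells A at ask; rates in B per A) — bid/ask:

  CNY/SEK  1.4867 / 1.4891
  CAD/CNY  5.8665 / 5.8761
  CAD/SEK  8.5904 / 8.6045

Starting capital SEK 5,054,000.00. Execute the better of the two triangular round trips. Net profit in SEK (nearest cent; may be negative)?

Net profit: SEK 68,854.43

Best loop SEK → CAD → CNY → SEK:
SEK 5,054,000.00 ÷ 8.6045 (buy CAD at ask) = CAD 587,367.08
CAD 587,367.08 × 5.8665 (sell CAD at bid) = CNY 3,445,788.95
CNY 3,445,788.95 × 1.4867 (sell CNY at bid) = SEK 5,122,854.43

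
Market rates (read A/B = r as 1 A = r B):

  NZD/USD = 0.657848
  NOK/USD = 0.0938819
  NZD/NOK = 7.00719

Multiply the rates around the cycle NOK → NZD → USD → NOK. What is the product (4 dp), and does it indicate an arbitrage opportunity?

Around NOK → NZD → USD → NOK: 1 ÷ 7.00719 × 0.657848 ÷ 0.0938819 = 1.000000
Product ≈ 1 (deviation 0.000%, within rounding noise).

1.0000 (no arbitrage)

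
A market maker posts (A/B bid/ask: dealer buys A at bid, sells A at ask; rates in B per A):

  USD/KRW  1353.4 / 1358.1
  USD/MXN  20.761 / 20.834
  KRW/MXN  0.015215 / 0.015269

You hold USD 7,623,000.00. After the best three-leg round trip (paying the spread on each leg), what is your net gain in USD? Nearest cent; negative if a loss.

Net profit: USD 8,885.46

Best loop USD → MXN → KRW → USD:
USD 7,623,000.00 × 20.761 (sell USD at bid) = MXN 158,261,103.00
MXN 158,261,103.00 ÷ 0.015269 (buy KRW at ask) = KRW 10,364,863,645
KRW 10,364,863,645 ÷ 1358.1 (buy USD at ask) = USD 7,631,885.46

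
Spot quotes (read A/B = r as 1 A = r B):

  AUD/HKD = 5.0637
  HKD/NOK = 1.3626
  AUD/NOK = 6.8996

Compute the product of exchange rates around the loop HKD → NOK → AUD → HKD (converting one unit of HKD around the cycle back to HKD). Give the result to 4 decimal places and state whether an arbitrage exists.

Around HKD → NOK → AUD → HKD: 1 × 1.3626 ÷ 6.8996 × 5.0637 = 1.000029
Product ≈ 1 (deviation 0.003%, within rounding noise).

1.0000 (no arbitrage)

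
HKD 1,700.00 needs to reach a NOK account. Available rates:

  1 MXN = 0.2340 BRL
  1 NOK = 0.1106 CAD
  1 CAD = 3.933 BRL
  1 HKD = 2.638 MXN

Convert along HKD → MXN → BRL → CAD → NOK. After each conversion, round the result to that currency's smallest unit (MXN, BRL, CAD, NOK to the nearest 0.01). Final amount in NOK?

NOK 2,412.48

HKD 1,700.00 × 2.638 = MXN 4,484.60
MXN 4,484.60 × 0.2340 = BRL 1,049.40
BRL 1,049.40 ÷ 3.933 = CAD 266.82
CAD 266.82 ÷ 0.1106 = NOK 2,412.48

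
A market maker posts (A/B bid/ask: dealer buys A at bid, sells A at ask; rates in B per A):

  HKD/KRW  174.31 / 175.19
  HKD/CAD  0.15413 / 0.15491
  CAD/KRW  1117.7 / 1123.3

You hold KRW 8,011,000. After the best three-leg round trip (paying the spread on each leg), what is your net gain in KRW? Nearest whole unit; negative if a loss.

Best loop KRW → CAD → HKD → KRW:
KRW 8,011,000 ÷ 1123.3 (buy CAD at ask) = CAD 7,131.67
CAD 7,131.67 ÷ 0.15491 (buy HKD at ask) = HKD 46,037.48
HKD 46,037.48 × 174.31 (sell HKD at bid) = KRW 8,024,793

Net profit: KRW 13,793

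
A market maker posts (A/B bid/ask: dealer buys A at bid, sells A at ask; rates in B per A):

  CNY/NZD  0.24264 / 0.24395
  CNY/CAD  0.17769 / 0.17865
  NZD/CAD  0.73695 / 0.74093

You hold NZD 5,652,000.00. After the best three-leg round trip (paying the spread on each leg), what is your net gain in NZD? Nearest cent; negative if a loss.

Best loop NZD → CAD → CNY → NZD:
NZD 5,652,000.00 × 0.73695 (sell NZD at bid) = CAD 4,165,241.40
CAD 4,165,241.40 ÷ 0.17865 (buy CNY at ask) = CNY 23,315,093.20
CNY 23,315,093.20 × 0.24264 (sell CNY at bid) = NZD 5,657,174.21

Net profit: NZD 5,174.21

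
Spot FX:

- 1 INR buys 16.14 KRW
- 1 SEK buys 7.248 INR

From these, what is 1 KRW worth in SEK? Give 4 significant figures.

1 KRW ÷ 16.14 = 0.0619579 INR
0.0619579 INR ÷ 7.248 = 0.00854827 SEK

KRW/SEK = 0.008548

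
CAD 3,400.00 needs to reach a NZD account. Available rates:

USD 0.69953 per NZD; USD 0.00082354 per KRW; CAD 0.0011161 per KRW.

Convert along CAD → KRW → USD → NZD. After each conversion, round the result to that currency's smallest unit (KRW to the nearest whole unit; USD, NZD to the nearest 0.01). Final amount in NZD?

NZD 3,586.37

CAD 3,400.00 ÷ 0.0011161 = KRW 3,046,322
KRW 3,046,322 × 0.00082354 = USD 2,508.77
USD 2,508.77 ÷ 0.69953 = NZD 3,586.37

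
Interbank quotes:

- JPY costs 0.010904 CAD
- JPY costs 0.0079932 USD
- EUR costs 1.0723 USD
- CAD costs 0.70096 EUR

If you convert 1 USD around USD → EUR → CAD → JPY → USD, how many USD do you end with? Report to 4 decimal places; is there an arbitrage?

0.9753 (arbitrage exists)

Around USD → EUR → CAD → JPY → USD: 1 ÷ 1.0723 ÷ 0.70096 ÷ 0.010904 × 0.0079932 = 0.975271
Product < 1; profitable direction is USD → JPY → CAD → EUR → USD.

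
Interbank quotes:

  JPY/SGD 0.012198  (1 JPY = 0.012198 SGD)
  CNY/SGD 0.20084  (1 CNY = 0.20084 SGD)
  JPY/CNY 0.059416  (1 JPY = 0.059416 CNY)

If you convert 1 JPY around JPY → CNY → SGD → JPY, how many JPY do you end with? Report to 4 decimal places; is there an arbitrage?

Around JPY → CNY → SGD → JPY: 1 × 0.059416 × 0.20084 ÷ 0.012198 = 0.978284
Product < 1; profitable direction is JPY → SGD → CNY → JPY.

0.9783 (arbitrage exists)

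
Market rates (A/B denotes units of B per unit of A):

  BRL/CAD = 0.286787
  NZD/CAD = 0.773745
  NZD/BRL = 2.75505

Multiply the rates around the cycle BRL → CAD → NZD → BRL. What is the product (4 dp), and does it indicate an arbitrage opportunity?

Around BRL → CAD → NZD → BRL: 1 × 0.286787 ÷ 0.773745 × 2.75505 = 1.021154
Product > 1; profitable direction is BRL → CAD → NZD → BRL.

1.0212 (arbitrage exists)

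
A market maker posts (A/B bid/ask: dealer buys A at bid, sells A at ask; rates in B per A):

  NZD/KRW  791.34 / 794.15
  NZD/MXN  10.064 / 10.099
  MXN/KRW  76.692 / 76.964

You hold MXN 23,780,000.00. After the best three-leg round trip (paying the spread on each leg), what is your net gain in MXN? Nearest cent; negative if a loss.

Best loop MXN → NZD → KRW → MXN:
MXN 23,780,000.00 ÷ 10.099 (buy NZD at ask) = NZD 2,354,688.58
NZD 2,354,688.58 × 791.34 (sell NZD at bid) = KRW 1,863,359,263
KRW 1,863,359,263 ÷ 76.964 (buy MXN at ask) = MXN 24,210,790.28

Net profit: MXN 430,790.28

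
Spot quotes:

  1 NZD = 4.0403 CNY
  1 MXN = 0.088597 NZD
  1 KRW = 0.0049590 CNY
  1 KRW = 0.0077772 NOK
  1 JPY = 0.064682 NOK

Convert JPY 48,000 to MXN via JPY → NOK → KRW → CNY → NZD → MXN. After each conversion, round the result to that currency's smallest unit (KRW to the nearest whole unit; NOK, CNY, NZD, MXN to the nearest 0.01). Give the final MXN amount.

JPY 48,000 × 0.064682 = NOK 3,104.74
NOK 3,104.74 ÷ 0.0077772 = KRW 399,211
KRW 399,211 × 0.0049590 = CNY 1,979.69
CNY 1,979.69 ÷ 4.0403 = NZD 489.99
NZD 489.99 ÷ 0.088597 = MXN 5,530.55

MXN 5,530.55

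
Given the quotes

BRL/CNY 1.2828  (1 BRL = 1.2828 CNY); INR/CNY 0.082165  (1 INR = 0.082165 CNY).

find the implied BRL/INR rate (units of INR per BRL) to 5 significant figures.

BRL/INR = 15.612

1 BRL × 1.2828 = 1.2828 CNY
1.2828 CNY ÷ 0.082165 = 15.6125 INR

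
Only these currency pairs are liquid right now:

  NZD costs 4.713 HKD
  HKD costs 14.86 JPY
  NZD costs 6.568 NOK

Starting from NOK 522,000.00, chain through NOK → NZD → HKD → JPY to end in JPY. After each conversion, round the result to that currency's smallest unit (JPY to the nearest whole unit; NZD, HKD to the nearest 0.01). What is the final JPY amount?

NOK 522,000.00 ÷ 6.568 = NZD 79,476.25
NZD 79,476.25 × 4.713 = HKD 374,571.57
HKD 374,571.57 × 14.86 = JPY 5,566,134

JPY 5,566,134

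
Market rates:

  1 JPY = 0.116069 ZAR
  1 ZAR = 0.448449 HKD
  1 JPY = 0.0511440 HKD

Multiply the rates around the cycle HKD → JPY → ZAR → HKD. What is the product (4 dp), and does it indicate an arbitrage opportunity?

1.0177 (arbitrage exists)

Around HKD → JPY → ZAR → HKD: 1 ÷ 0.0511440 × 0.116069 × 0.448449 = 1.017735
Product > 1; profitable direction is HKD → JPY → ZAR → HKD.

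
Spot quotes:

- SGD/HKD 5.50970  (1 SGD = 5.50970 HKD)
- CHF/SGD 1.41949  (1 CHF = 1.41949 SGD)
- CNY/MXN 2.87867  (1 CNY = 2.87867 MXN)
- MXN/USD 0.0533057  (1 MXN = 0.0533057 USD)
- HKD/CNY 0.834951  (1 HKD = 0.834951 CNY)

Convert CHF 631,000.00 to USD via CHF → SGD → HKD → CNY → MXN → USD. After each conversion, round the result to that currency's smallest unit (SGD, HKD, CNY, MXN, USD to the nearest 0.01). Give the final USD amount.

CHF 631,000.00 × 1.41949 = SGD 895,698.19
SGD 895,698.19 × 5.50970 = HKD 4,935,028.32
HKD 4,935,028.32 × 0.834951 = CNY 4,120,506.83
CNY 4,120,506.83 × 2.87867 = MXN 11,861,579.40
MXN 11,861,579.40 × 0.0533057 = USD 632,289.79

USD 632,289.79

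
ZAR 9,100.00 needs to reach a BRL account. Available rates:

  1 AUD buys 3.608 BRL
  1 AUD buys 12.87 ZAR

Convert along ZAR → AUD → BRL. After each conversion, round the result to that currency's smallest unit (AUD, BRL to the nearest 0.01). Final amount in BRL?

BRL 2,551.11

ZAR 9,100.00 ÷ 12.87 = AUD 707.07
AUD 707.07 × 3.608 = BRL 2,551.11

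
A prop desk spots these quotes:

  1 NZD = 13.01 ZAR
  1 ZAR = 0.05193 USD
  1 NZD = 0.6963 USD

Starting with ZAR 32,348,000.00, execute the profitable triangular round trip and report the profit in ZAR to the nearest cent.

Profit: ZAR 990,665.41

Profitable loop is ZAR → NZD → USD → ZAR:
ZAR 32,348,000.00 ÷ 13.01 = NZD 2,486,395.08
NZD 2,486,395.08 × 0.6963 = USD 1,731,276.89
USD 1,731,276.89 ÷ 0.05193 = ZAR 33,338,665.41
Profit = ZAR 33,338,665.41 − ZAR 32,348,000.00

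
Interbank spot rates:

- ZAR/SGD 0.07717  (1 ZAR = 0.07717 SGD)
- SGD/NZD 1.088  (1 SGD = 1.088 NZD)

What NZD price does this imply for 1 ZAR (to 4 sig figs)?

ZAR/NZD = 0.08396

1 ZAR × 0.07717 = 0.07717 SGD
0.07717 SGD × 1.088 = 0.083961 NZD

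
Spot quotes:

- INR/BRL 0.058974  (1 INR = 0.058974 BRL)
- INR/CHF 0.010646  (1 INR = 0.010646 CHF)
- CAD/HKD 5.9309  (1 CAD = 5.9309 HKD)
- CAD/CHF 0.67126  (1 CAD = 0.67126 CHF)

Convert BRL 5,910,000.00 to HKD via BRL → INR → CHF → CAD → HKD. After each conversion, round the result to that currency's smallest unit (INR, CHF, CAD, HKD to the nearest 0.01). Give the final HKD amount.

BRL 5,910,000.00 ÷ 0.058974 = INR 100,213,653.47
INR 100,213,653.47 × 0.010646 = CHF 1,066,874.55
CHF 1,066,874.55 ÷ 0.67126 = CAD 1,589,361.13
CAD 1,589,361.13 × 5.9309 = HKD 9,426,341.93

HKD 9,426,341.93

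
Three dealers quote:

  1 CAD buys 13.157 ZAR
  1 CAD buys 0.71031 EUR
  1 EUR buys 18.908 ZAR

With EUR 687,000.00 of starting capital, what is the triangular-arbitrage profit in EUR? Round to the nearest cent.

Profit: EUR 14,283.12

Profitable loop is EUR → ZAR → CAD → EUR:
EUR 687,000.00 × 18.908 = ZAR 12,989,796.00
ZAR 12,989,796.00 ÷ 13.157 = CAD 987,291.63
CAD 987,291.63 × 0.71031 = EUR 701,283.12
Profit = EUR 701,283.12 − EUR 687,000.00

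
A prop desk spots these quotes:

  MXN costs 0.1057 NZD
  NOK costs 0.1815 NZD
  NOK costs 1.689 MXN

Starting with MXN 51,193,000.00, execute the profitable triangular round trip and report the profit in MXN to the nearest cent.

Profitable loop is MXN → NOK → NZD → MXN:
MXN 51,193,000.00 ÷ 1.689 = NOK 30,309,650.68
NOK 30,309,650.68 × 0.1815 = NZD 5,501,201.60
NZD 5,501,201.60 ÷ 0.1057 = MXN 52,045,426.67
Profit = MXN 52,045,426.67 − MXN 51,193,000.00

Profit: MXN 852,426.67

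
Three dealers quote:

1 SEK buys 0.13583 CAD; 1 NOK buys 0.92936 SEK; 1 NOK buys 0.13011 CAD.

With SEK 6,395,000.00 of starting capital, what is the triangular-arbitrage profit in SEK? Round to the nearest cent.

Profitable loop is SEK → NOK → CAD → SEK:
SEK 6,395,000.00 ÷ 0.92936 = NOK 6,881,079.45
NOK 6,881,079.45 × 0.13011 = CAD 895,297.25
CAD 895,297.25 ÷ 0.13583 = SEK 6,591,307.13
Profit = SEK 6,591,307.13 − SEK 6,395,000.00

Profit: SEK 196,307.13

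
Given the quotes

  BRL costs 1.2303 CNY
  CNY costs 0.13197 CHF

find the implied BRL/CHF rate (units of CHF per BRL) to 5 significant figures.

BRL/CHF = 0.16236

1 BRL × 1.2303 = 1.2303 CNY
1.2303 CNY × 0.13197 = 0.162363 CHF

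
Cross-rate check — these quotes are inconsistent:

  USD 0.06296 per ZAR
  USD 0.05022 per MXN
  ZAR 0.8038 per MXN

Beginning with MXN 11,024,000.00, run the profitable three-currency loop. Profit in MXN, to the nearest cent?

Profit: MXN 85,006.41

Profitable loop is MXN → ZAR → USD → MXN:
MXN 11,024,000.00 × 0.8038 = ZAR 8,861,091.20
ZAR 8,861,091.20 × 0.06296 = USD 557,894.30
USD 557,894.30 ÷ 0.05022 = MXN 11,109,006.41
Profit = MXN 11,109,006.41 − MXN 11,024,000.00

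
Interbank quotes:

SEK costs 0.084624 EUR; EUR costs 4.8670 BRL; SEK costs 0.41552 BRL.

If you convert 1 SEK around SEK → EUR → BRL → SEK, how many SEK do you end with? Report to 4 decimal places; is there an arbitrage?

Around SEK → EUR → BRL → SEK: 1 × 0.084624 × 4.8670 ÷ 0.41552 = 0.991204
Product < 1; profitable direction is SEK → BRL → EUR → SEK.

0.9912 (arbitrage exists)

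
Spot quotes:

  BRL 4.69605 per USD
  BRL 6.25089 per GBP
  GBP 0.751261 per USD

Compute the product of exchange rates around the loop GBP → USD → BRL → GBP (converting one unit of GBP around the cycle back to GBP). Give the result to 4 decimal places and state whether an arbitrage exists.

Around GBP → USD → BRL → GBP: 1 ÷ 0.751261 × 4.69605 ÷ 6.25089 = 1.000000
Product ≈ 1 (deviation 0.000%, within rounding noise).

1.0000 (no arbitrage)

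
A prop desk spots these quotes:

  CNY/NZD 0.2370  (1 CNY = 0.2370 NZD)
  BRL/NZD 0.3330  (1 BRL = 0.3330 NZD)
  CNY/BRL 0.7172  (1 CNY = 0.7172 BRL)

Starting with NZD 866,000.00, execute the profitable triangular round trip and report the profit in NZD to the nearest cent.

Profitable loop is NZD → CNY → BRL → NZD:
NZD 866,000.00 ÷ 0.2370 = CNY 3,654,008.44
CNY 3,654,008.44 × 0.7172 = BRL 2,620,654.85
BRL 2,620,654.85 × 0.3330 = NZD 872,678.07
Profit = NZD 872,678.07 − NZD 866,000.00

Profit: NZD 6,678.07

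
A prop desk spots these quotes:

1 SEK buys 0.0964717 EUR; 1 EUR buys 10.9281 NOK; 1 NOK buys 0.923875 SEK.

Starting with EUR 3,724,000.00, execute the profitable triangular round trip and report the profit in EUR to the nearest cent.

Profit: EUR 99,418.74

Profitable loop is EUR → SEK → NOK → EUR:
EUR 3,724,000.00 ÷ 0.0964717 = SEK 38,601,994.16
SEK 38,601,994.16 ÷ 0.923875 = NOK 41,782,702.38
NOK 41,782,702.38 ÷ 10.9281 = EUR 3,823,418.74
Profit = EUR 3,823,418.74 − EUR 3,724,000.00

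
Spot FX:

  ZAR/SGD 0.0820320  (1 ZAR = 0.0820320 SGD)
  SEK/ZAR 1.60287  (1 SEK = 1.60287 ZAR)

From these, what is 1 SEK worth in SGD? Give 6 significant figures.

SEK/SGD = 0.131487

1 SEK × 1.60287 = 1.60287 ZAR
1.60287 ZAR × 0.0820320 = 0.131487 SGD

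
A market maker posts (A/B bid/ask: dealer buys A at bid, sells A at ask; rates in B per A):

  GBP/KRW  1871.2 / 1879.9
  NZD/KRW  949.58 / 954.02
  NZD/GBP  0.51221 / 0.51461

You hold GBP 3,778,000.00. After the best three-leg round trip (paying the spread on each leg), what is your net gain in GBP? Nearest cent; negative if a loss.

Best loop GBP → KRW → NZD → GBP:
GBP 3,778,000.00 × 1871.2 (sell GBP at bid) = KRW 7,069,393,600
KRW 7,069,393,600 ÷ 954.02 (buy NZD at ask) = NZD 7,410,110.48
NZD 7,410,110.48 × 0.51221 (sell NZD at bid) = GBP 3,795,532.69

Net profit: GBP 17,532.69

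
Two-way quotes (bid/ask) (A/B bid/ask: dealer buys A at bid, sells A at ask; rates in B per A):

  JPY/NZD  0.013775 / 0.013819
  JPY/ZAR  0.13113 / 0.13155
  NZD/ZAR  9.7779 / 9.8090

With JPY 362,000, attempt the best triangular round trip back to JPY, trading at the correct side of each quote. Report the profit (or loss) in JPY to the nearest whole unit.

Best loop JPY → NZD → ZAR → JPY:
JPY 362,000 × 0.013775 (sell JPY at bid) = NZD 4,986.55
NZD 4,986.55 × 9.7779 (sell NZD at bid) = ZAR 48,757.99
ZAR 48,757.99 ÷ 0.13155 (buy JPY at ask) = JPY 370,642

Net profit: JPY 8,642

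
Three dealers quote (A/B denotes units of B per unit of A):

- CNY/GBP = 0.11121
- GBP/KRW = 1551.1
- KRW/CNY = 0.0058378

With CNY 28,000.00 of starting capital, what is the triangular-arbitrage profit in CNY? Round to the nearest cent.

Profit: CNY 196.22

Profitable loop is CNY → GBP → KRW → CNY:
CNY 28,000.00 × 0.11121 = GBP 3,113.88
GBP 3,113.88 × 1551.1 = KRW 4,829,939
KRW 4,829,939 × 0.0058378 = CNY 28,196.22
Profit = CNY 28,196.22 − CNY 28,000.00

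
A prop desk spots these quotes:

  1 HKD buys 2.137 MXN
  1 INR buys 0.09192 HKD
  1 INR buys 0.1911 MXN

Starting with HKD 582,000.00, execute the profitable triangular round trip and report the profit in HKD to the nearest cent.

Profitable loop is HKD → MXN → INR → HKD:
HKD 582,000.00 × 2.137 = MXN 1,243,734.00
MXN 1,243,734.00 ÷ 0.1911 = INR 6,508,288.85
INR 6,508,288.85 × 0.09192 = HKD 598,241.91
Profit = HKD 598,241.91 − HKD 582,000.00

Profit: HKD 16,241.91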